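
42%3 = 0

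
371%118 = 17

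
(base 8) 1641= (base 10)929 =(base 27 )17B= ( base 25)1C4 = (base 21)225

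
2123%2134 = 2123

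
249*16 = 3984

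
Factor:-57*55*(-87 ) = 3^2* 5^1*11^1 * 19^1*29^1= 272745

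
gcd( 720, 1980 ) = 180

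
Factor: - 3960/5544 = - 5/7 = -5^1*7^( - 1)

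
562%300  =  262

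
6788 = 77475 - 70687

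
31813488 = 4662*6824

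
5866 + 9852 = 15718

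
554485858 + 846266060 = 1400751918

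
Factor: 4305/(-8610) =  - 2^(  -  1)  =  - 1/2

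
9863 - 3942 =5921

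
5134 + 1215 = 6349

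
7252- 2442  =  4810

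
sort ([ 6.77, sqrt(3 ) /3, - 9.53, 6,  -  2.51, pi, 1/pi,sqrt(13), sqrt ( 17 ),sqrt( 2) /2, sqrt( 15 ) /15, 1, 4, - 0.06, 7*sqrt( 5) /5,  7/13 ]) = [ - 9.53, - 2.51, - 0.06,  sqrt( 15)/15,1/pi , 7/13, sqrt( 3)/3, sqrt(2)/2,1, 7*sqrt(5 ) /5, pi, sqrt( 13), 4, sqrt ( 17),6 , 6.77 ]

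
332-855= - 523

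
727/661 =727/661 =1.10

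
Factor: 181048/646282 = 244/871 = 2^2*13^( - 1)*61^1*67^(-1) 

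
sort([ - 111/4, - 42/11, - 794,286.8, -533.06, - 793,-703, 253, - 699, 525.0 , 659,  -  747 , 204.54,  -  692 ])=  [ - 794, - 793, - 747, - 703,  -  699 , - 692, - 533.06, - 111/4, - 42/11, 204.54,253, 286.8, 525.0,659] 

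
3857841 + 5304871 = 9162712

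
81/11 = 81/11 = 7.36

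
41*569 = 23329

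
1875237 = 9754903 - 7879666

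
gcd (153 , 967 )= 1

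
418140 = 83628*5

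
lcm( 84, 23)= 1932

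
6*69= 414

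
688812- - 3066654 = 3755466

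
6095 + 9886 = 15981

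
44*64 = 2816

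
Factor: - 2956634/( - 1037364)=2^( - 1 )* 3^( - 1 )*137^ (  -  1 )*503^1*631^( - 1 )*2939^1  =  1478317/518682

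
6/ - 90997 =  - 6/90997  =  - 0.00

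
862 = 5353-4491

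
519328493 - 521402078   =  -2073585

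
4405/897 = 4405/897 = 4.91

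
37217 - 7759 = 29458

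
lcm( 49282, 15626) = 640666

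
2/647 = 2/647 =0.00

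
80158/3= 80158/3  =  26719.33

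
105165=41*2565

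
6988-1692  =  5296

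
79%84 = 79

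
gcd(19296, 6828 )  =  12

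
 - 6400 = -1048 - 5352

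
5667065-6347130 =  -680065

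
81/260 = 81/260 = 0.31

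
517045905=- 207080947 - - 724126852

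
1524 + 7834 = 9358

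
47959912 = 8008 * 5989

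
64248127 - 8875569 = 55372558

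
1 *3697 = 3697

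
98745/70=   1410+9/14 = 1410.64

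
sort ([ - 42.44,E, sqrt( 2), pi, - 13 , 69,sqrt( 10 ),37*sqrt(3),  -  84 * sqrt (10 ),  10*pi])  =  [ - 84*sqrt( 10),-42.44 , - 13, sqrt( 2),E,  pi, sqrt( 10),10*pi,37*sqrt( 3),69 ]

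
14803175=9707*1525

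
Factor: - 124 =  - 2^2*31^1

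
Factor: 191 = 191^1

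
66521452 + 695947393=762468845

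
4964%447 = 47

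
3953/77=51 + 26/77 =51.34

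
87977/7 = 87977/7 = 12568.14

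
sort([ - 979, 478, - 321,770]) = [ - 979,  -  321,478, 770]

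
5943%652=75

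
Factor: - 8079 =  - 3^1 * 2693^1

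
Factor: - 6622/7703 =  - 2^1*7^1*11^1*43^1*7703^( - 1 ) 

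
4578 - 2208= 2370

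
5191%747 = 709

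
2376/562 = 4 + 64/281 = 4.23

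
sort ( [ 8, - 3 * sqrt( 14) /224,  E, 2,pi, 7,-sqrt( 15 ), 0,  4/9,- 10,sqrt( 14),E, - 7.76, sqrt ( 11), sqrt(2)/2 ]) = [  -  10, - 7.76, - sqrt ( 15 ),-3*sqrt ( 14)/224, 0,4/9,sqrt( 2)/2, 2,  E,E, pi, sqrt( 11),sqrt( 14 ), 7 , 8 ] 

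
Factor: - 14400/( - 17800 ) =2^3*3^2 *89^( - 1 ) =72/89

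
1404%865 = 539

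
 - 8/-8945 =8/8945= 0.00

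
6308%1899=611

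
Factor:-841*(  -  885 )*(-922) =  - 2^1*3^1*5^1*29^2*59^1 * 461^1  =  - 686230770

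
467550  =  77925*6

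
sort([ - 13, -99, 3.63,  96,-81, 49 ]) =[ - 99, - 81 , - 13 , 3.63, 49 , 96 ] 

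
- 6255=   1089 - 7344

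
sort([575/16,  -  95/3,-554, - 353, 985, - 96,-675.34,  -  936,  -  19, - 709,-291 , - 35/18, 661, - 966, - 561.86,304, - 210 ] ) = [ - 966,-936,-709 ,-675.34, -561.86,-554,- 353 ,-291, - 210,  -  96,-95/3,-19, - 35/18, 575/16, 304 , 661,985]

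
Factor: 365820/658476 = 5/9= 3^( - 2 )*5^1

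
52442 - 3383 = 49059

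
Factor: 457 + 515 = 972 = 2^2*3^5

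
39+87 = 126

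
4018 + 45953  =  49971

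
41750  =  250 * 167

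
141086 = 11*12826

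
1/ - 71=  - 1 + 70/71 = - 0.01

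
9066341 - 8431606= 634735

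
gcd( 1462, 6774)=2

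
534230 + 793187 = 1327417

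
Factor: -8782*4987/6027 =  - 43795834/6027 = -2^1*3^( - 1 )*7^( - 2)*41^( - 1)*4391^1*4987^1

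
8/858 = 4/429 = 0.01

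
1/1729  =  1/1729=0.00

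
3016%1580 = 1436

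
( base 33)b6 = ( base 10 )369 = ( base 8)561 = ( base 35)AJ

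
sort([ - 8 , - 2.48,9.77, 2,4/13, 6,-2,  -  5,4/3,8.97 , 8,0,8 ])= [ - 8,  -  5, -2.48,-2 , 0, 4/13, 4/3,  2, 6,8,8 , 8.97, 9.77 ]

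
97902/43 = 97902/43= 2276.79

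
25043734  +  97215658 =122259392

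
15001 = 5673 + 9328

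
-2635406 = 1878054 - 4513460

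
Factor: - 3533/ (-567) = 3^ (  -  4) * 7^( - 1)* 3533^1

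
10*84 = 840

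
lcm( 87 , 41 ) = 3567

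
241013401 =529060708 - 288047307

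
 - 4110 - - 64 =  - 4046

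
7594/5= 1518 + 4/5 = 1518.80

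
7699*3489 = 26861811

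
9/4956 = 3/1652 = 0.00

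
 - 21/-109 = 21/109 = 0.19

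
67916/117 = 580 + 56/117 = 580.48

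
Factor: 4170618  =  2^1 * 3^2*231701^1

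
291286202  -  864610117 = -573323915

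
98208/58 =1693 + 7/29= 1693.24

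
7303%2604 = 2095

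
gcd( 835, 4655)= 5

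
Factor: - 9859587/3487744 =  - 2^( - 11 )*3^1*13^( - 1)*131^( - 1)*3286529^1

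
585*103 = 60255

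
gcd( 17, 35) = 1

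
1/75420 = 1/75420 = 0.00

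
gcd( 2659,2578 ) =1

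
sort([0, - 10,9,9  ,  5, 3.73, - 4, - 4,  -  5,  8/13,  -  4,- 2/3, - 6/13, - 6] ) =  [ - 10, - 6, - 5, - 4,- 4  , - 4 , - 2/3, - 6/13,0,8/13,3.73,5,9, 9 ]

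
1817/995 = 1 + 822/995=1.83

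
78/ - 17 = - 78/17 = - 4.59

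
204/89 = 2 + 26/89 = 2.29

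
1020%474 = 72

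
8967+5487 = 14454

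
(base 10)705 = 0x2c1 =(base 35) k5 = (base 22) 1A1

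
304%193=111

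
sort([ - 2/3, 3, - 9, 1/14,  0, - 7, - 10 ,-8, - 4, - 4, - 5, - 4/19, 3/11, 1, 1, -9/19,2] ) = [ - 10,-9,-8,-7, - 5,  -  4, - 4, - 2/3, - 9/19, - 4/19, 0, 1/14, 3/11, 1,1, 2 , 3] 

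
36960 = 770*48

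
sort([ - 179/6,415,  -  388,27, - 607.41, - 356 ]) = [-607.41,-388, - 356, - 179/6,27,415]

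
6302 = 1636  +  4666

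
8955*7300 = 65371500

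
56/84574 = 4/6041 = 0.00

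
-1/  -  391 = 1/391 = 0.00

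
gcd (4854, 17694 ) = 6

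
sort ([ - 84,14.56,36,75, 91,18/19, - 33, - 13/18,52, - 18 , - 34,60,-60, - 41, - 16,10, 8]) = [ - 84,-60, - 41,- 34, - 33,-18  ,-16, - 13/18,18/19,8,10,14.56,36,52,  60, 75 , 91]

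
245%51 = 41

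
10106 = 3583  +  6523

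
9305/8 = 9305/8 =1163.12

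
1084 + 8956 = 10040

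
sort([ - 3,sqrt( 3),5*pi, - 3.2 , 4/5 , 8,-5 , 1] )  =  [  -  5, - 3.2, - 3,4/5,1,sqrt( 3), 8, 5*pi]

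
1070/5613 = 1070/5613 = 0.19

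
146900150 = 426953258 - 280053108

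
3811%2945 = 866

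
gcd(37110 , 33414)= 6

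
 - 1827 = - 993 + -834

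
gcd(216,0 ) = 216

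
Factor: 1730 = 2^1*5^1*173^1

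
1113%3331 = 1113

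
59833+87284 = 147117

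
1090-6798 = - 5708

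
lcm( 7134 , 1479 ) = 121278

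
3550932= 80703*44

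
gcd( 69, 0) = 69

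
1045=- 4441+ 5486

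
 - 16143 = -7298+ - 8845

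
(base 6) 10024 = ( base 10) 1312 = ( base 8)2440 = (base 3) 1210121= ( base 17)493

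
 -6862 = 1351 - 8213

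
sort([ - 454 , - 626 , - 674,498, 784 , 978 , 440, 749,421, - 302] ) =[ - 674,- 626, - 454, - 302,421, 440, 498, 749, 784 , 978 ] 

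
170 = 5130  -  4960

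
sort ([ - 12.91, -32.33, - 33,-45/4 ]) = [ - 33,-32.33,-12.91,  -  45/4 ] 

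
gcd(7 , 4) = 1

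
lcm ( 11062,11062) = 11062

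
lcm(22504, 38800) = 1125200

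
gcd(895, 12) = 1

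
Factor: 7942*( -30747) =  - 2^1 * 3^1*11^1*19^2*37^1*277^1 = - 244192674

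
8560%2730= 370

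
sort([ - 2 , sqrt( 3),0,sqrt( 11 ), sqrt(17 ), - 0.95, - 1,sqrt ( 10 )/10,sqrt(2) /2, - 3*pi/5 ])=[  -  2,- 3 * pi/5, - 1,-0.95, 0,sqrt( 10) /10,sqrt( 2)/2,sqrt(3), sqrt (11), sqrt(17 )]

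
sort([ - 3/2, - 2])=[-2 , - 3/2 ]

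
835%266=37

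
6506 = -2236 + 8742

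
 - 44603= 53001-97604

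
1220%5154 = 1220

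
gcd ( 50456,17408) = 136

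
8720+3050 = 11770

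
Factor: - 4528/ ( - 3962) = 8/7 = 2^3*7^( - 1) 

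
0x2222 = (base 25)dod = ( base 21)jh2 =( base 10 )8738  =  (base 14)3282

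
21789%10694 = 401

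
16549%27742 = 16549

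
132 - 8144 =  - 8012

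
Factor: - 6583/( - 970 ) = 2^( - 1)* 5^( - 1)*29^1*97^ ( - 1)*227^1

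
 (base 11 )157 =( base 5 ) 1213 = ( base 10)183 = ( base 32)5n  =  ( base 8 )267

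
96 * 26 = 2496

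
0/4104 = 0 = 0.00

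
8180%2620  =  320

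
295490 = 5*59098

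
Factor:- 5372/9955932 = -1343/2488983 = -  3^( - 1 )*7^( - 1 )*17^1*29^( - 1)*61^(-1) * 67^( -1 )*79^1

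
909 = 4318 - 3409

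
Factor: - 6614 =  - 2^1*3307^1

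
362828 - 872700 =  - 509872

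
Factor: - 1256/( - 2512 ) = 2^ ( - 1 )=1/2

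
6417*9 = 57753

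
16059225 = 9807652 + 6251573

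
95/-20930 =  - 1 + 4167/4186= -  0.00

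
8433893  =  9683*871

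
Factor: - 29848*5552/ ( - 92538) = 82858048/46269 = 2^6 *3^( - 2 )  *7^1*13^1*41^1*53^(- 1 )*97^(-1)*347^1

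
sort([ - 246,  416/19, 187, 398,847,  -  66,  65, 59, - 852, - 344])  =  [ - 852, - 344,-246, - 66,416/19, 59,65, 187 , 398, 847]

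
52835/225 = 234 + 37/45 = 234.82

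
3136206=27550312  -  24414106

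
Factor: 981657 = 3^2 * 109073^1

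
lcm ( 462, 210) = 2310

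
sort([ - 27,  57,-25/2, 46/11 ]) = [ -27,-25/2 , 46/11,57]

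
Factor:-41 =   -  41^1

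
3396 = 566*6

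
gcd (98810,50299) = 1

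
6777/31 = 218  +  19/31 = 218.61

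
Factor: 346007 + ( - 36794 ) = 309213 = 3^2*17^1 * 43^1*47^1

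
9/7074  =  1/786  =  0.00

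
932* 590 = 549880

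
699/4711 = 699/4711 = 0.15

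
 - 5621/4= - 5621/4 = - 1405.25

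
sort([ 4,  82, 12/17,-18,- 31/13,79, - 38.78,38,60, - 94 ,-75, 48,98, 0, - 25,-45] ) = [  -  94, - 75, - 45, - 38.78, - 25  , - 18, - 31/13, 0 , 12/17 , 4,38, 48, 60,79,82, 98]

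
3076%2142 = 934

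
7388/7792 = 1847/1948 = 0.95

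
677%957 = 677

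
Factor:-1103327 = -739^1*1493^1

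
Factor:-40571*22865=  -  5^1*17^1 * 29^1*269^1*1399^1 = - 927655915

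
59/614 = 59/614 = 0.10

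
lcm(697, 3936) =66912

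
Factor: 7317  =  3^3*271^1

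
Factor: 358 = 2^1*179^1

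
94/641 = 94/641 = 0.15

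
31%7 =3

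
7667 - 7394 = 273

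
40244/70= 574 + 32/35 = 574.91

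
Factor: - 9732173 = -11^1 * 884743^1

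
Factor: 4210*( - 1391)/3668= -2928055/1834 = - 2^ ( - 1 )*5^1*7^(-1 )*13^1*107^1* 131^(-1 )*421^1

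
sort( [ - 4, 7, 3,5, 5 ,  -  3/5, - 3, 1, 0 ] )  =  [-4,  -  3, -3/5,0, 1,  3,5,  5, 7] 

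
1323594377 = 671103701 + 652490676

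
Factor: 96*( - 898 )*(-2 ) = 172416 = 2^7*3^1*449^1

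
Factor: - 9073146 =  - 2^1 * 3^1 *19^1*79589^1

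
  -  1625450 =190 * ( - 8555 ) 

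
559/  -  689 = -1 + 10/53 = - 0.81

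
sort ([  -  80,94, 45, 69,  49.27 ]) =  [ -80,45, 49.27,69,94]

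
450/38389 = 450/38389= 0.01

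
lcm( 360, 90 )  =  360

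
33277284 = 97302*342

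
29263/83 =352 + 47/83 = 352.57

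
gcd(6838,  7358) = 26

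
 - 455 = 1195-1650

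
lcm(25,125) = 125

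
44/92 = 11/23 = 0.48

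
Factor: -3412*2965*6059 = - 2^2*5^1*73^1*83^1*593^1*853^1 =- 61296358220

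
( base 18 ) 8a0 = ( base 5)42042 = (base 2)101011010100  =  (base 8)5324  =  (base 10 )2772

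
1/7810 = 1/7810 = 0.00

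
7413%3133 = 1147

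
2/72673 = 2/72673 = 0.00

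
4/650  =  2/325 = 0.01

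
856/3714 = 428/1857 = 0.23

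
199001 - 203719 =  -4718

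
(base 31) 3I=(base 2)1101111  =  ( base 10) 111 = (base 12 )93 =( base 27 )43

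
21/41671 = 3/5953  =  0.00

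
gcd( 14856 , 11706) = 6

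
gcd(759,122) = 1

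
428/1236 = 107/309 = 0.35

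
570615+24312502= 24883117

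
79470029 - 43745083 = 35724946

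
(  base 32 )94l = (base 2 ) 10010010010101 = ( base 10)9365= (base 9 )13755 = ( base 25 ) eof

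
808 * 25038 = 20230704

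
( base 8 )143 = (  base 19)54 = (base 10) 99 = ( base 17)5e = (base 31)36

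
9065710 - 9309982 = - 244272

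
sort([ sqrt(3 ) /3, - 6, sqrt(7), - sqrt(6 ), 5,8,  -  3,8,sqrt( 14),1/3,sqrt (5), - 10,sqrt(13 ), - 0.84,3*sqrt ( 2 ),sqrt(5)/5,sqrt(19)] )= [ - 10, - 6, - 3 , - sqrt(6 ), - 0.84,1/3, sqrt(5 )/5, sqrt( 3)/3,sqrt(5 ),sqrt (7 ),sqrt(13),sqrt(14),3*sqrt( 2), sqrt (19),5, 8,8 ]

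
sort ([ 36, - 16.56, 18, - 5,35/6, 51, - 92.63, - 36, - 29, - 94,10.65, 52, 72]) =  [-94, - 92.63, - 36 , - 29, - 16.56,- 5 , 35/6, 10.65,18, 36, 51,52, 72 ] 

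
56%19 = 18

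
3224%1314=596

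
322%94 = 40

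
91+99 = 190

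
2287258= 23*99446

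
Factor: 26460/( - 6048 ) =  - 2^(  -  3 )*5^1*7^1=- 35/8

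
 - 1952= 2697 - 4649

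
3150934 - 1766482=1384452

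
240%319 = 240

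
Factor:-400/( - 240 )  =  3^( - 1)*5^1 = 5/3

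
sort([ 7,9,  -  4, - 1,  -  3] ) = [  -  4,-3,  -  1,7, 9 ]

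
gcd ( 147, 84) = 21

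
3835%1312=1211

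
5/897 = 5/897 =0.01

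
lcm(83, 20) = 1660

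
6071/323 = 18+257/323= 18.80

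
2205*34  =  74970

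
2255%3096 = 2255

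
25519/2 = 12759+1/2 =12759.50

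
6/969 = 2/323  =  0.01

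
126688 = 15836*8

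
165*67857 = 11196405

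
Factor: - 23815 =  -5^1*11^1*433^1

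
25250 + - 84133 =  - 58883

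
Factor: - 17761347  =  -3^2*47^1*199^1 * 211^1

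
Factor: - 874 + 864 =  - 2^1*5^1 = - 10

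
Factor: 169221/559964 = 2^( - 2 )*3^1 * 13^1*4339^1*139991^( - 1)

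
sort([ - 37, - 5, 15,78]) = [ - 37, - 5,15,78]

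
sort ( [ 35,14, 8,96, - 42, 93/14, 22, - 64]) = [ - 64, - 42, 93/14, 8, 14, 22,35 , 96 ] 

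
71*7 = 497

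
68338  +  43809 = 112147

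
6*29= 174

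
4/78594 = 2/39297 = 0.00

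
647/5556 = 647/5556 = 0.12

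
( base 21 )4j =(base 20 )53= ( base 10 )103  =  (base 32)37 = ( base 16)67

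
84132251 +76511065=160643316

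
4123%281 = 189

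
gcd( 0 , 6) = 6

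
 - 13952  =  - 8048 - 5904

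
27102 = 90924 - 63822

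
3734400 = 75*49792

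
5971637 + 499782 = 6471419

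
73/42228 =73/42228 = 0.00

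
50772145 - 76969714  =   - 26197569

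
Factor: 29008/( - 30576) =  - 3^ ( - 1)*13^( - 1)*37^1 = - 37/39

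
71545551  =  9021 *7931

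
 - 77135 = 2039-79174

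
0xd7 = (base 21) a5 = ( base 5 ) 1330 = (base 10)215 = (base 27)7Q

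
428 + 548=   976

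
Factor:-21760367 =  - 21760367^1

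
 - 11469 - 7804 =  - 19273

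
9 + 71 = 80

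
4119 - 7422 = - 3303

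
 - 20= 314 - 334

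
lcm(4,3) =12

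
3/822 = 1/274  =  0.00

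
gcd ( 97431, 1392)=3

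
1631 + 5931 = 7562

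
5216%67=57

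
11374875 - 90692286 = - 79317411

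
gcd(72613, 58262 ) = 1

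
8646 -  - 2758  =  11404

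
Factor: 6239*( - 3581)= - 17^1*367^1*3581^1 = - 22341859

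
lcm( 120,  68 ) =2040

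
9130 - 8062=1068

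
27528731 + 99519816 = 127048547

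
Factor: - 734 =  - 2^1*367^1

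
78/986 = 39/493 = 0.08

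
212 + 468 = 680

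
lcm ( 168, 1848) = 1848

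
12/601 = 12/601 =0.02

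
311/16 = 311/16 = 19.44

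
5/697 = 5/697 = 0.01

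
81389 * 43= 3499727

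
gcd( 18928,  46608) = 16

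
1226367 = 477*2571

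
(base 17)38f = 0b1111111010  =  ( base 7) 2653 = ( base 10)1018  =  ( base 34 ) TW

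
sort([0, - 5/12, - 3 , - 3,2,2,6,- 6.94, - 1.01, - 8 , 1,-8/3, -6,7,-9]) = [ - 9,-8, - 6.94,-6,-3,-3, - 8/3,-1.01,-5/12,0,1,2,2,6,7] 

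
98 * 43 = 4214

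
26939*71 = 1912669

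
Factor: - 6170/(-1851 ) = 2^1 * 3^( - 1)*5^1 = 10/3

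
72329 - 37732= 34597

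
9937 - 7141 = 2796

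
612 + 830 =1442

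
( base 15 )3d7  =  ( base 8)1555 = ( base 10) 877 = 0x36D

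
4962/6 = 827 = 827.00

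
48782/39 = 48782/39 =1250.82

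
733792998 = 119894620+613898378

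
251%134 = 117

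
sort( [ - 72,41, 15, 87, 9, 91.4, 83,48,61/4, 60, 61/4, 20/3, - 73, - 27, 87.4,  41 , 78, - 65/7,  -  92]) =[ - 92, - 73, - 72, - 27 , - 65/7,20/3, 9, 15,  61/4, 61/4, 41, 41, 48,60 , 78, 83,87, 87.4,91.4 ]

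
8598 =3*2866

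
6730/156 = 3365/78 = 43.14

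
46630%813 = 289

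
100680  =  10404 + 90276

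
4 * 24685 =98740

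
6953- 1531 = 5422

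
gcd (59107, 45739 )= 1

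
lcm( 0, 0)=0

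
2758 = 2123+635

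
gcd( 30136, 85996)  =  4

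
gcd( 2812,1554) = 74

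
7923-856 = 7067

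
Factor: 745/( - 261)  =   - 3^( - 2)*5^1*29^( - 1 ) * 149^1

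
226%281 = 226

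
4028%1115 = 683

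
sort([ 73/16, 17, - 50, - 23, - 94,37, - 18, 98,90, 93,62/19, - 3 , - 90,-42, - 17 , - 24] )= [ - 94 , - 90 , - 50, - 42, - 24, - 23, - 18, - 17,  -  3,62/19, 73/16, 17, 37, 90,  93,98]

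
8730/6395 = 1746/1279 = 1.37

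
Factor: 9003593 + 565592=5^1*227^1*8431^1 = 9569185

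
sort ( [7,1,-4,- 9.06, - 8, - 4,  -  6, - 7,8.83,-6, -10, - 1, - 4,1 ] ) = [-10,  -  9.06 , - 8, - 7, - 6, -6 ,-4, - 4, - 4,-1,1,1,7, 8.83 ] 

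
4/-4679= -4/4679 = - 0.00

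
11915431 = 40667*293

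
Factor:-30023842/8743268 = -15011921/4371634 =-2^( - 1)*19^( - 1)*29^(  -  1) * 3967^ (-1)*15011921^1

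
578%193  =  192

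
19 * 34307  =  651833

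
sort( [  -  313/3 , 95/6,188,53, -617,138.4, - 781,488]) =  [-781, - 617,-313/3, 95/6, 53,138.4, 188, 488]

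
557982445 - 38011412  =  519971033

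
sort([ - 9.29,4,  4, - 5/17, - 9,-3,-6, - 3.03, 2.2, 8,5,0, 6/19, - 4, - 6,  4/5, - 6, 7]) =[ - 9.29,-9,-6, - 6,-6, - 4,- 3.03, - 3,-5/17, 0, 6/19, 4/5, 2.2 , 4, 4,5,  7, 8 ] 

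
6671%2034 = 569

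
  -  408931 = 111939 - 520870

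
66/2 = 33 = 33.00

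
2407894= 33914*71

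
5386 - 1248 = 4138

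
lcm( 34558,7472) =276464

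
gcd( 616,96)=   8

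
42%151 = 42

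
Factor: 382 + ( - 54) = 328 = 2^3*41^1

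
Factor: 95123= 7^1 * 107^1*127^1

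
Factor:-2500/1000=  - 2^( - 1 )*5^1  =  -5/2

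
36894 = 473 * 78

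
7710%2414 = 468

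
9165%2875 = 540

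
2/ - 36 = - 1 + 17/18= - 0.06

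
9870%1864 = 550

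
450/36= 25/2 = 12.50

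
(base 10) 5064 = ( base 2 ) 1001111001000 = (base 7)20523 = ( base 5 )130224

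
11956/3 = 11956/3 = 3985.33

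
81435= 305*267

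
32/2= 16 = 16.00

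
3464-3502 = -38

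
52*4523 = 235196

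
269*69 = 18561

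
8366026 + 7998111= 16364137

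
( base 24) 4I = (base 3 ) 11020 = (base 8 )162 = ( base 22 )54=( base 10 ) 114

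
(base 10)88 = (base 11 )80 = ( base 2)1011000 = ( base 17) 53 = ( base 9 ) 107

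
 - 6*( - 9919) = 59514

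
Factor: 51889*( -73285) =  - 5^1*19^1*2731^1* 14657^1 = - 3802685365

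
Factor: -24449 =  - 23^1*1063^1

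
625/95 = 125/19 = 6.58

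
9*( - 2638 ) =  - 23742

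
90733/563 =90733/563 =161.16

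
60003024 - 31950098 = 28052926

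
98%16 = 2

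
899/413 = 2 + 73/413= 2.18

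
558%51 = 48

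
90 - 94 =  - 4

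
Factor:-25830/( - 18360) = 2^(-2)*3^( - 1 )*7^1 * 17^(-1 )*41^1 = 287/204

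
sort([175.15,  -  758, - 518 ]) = [ - 758 , - 518, 175.15]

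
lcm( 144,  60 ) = 720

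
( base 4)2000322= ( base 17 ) 1B95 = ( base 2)10000000111010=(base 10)8250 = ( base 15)26a0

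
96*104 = 9984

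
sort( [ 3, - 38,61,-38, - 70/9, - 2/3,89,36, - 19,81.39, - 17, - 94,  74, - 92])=[ - 94, - 92, - 38, - 38,-19, - 17,  -  70/9,-2/3,  3,  36, 61, 74 , 81.39,  89]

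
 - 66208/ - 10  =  6620 + 4/5= 6620.80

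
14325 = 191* 75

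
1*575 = 575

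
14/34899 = 14/34899 = 0.00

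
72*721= 51912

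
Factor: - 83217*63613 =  - 5293683021=- 3^1*11^1 * 5783^1 * 27739^1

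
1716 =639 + 1077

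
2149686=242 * 8883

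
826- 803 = 23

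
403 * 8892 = 3583476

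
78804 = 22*3582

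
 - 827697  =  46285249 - 47112946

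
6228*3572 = 22246416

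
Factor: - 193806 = -2^1*3^3 * 37^1 * 97^1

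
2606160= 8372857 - 5766697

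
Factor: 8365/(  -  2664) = - 2^( - 3)*3^( - 2 )*5^1*7^1*37^( - 1)*239^1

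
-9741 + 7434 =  - 2307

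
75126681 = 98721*761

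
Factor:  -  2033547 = -3^1 * 367^1  *1847^1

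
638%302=34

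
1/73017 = 1/73017 = 0.00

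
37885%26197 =11688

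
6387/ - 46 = -139 + 7/46 =- 138.85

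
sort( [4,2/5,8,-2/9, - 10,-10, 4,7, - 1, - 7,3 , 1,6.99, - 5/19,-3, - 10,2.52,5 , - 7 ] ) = [ - 10 , - 10, - 10, - 7 , -7, - 3,-1, - 5/19, - 2/9 , 2/5 , 1,2.52, 3,4,4,5,6.99,7, 8 ]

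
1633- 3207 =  - 1574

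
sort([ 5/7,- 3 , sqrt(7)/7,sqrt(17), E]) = [ - 3,sqrt (7)/7, 5/7,E,  sqrt( 17)]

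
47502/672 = 70 + 11/16 = 70.69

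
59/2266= 59/2266 = 0.03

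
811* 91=73801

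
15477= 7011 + 8466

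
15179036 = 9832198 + 5346838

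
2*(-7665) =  - 15330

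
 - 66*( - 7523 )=496518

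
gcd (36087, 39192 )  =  69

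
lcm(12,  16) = 48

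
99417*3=298251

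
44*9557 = 420508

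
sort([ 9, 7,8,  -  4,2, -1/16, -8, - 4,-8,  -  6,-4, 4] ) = [ - 8 , - 8,-6, -4,  -  4, - 4,-1/16,  2,4, 7,8, 9 ] 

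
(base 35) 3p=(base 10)130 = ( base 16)82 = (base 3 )11211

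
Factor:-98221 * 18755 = -1842134855 = -5^1 *11^2*  31^1*98221^1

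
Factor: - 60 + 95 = 35 = 5^1*7^1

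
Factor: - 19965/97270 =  - 2^( - 1)*3^1*11^3*71^( - 1 )*137^( - 1 ) = -3993/19454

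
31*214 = 6634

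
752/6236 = 188/1559 = 0.12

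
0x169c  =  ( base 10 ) 5788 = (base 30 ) 6cs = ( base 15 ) 1AAD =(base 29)6ph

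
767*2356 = 1807052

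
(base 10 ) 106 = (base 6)254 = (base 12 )8a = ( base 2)1101010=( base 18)5G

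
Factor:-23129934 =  - 2^1*3^1*3854989^1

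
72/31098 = 12/5183  =  0.00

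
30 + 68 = 98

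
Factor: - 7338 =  - 2^1*3^1 * 1223^1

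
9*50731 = 456579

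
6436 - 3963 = 2473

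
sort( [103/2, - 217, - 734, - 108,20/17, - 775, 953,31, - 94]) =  [ - 775 ,-734, - 217, - 108, - 94,20/17, 31, 103/2, 953] 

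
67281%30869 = 5543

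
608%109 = 63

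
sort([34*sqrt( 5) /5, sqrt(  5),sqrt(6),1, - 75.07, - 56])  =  [ - 75.07, - 56,1,sqrt( 5),sqrt(6),34*sqrt( 5)/5 ] 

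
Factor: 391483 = 23^1*17021^1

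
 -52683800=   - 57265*920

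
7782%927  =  366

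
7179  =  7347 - 168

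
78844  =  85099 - 6255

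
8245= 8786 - 541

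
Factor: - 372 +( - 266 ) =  - 638  =  - 2^1*11^1 * 29^1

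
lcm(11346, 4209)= 260958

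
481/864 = 481/864 = 0.56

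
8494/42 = 202 + 5/21 = 202.24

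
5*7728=38640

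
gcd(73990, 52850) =10570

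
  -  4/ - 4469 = 4/4469 = 0.00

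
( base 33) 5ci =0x16E3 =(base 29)6S1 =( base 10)5859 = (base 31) 630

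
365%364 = 1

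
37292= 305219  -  267927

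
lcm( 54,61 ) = 3294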